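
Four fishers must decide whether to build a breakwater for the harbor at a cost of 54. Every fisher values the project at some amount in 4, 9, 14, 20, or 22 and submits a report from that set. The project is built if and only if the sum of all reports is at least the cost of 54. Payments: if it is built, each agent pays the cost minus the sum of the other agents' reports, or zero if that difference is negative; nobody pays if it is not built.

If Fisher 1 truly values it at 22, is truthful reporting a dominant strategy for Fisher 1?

Yes

Check each profile of the others' reports and compare truth against every alternative report.
Others report (4, 9, 20): truth gives 1, best alternative gives 0.
Others report (4, 20, 9): truth gives 1, best alternative gives 0.
Others report (9, 4, 20): truth gives 1, best alternative gives 0.
Others report (9, 20, 4): truth gives 1, best alternative gives 0.
Others report (20, 4, 9): truth gives 1, best alternative gives 0.
Others report (20, 9, 4): truth gives 1, best alternative gives 0.
(Remaining 119 profiles checked similarly; truth is weakly best in each.)
In every case the truthful report is at least as good as any alternative, so it is a dominant strategy.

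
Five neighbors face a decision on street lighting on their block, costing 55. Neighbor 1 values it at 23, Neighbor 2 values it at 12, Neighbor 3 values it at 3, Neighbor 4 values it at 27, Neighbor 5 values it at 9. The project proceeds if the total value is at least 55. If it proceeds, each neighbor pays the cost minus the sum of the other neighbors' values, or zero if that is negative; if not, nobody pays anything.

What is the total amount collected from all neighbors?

12

Total value 74 ≥ cost 55, so it is built.
Neighbor 1: others sum to 51; max(0, 55 - 51) = 4.
Neighbor 2: others sum to 62; max(0, 55 - 62) = 0.
Neighbor 3: others sum to 71; max(0, 55 - 71) = 0.
Neighbor 4: others sum to 47; max(0, 55 - 47) = 8.
Neighbor 5: others sum to 65; max(0, 55 - 65) = 0.
Total collected = 4 + 0 + 0 + 8 + 0 = 12.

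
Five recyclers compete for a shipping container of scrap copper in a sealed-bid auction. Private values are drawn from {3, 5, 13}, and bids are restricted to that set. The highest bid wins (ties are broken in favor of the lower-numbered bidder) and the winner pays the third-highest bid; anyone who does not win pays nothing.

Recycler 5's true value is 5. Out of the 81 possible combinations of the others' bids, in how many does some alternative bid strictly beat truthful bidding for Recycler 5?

Others bid (3, 3, 3, 5): truth gives 0; bid 13 gives 2 > 0. Violating.
Others bid (3, 3, 5, 3): truth gives 0; bid 13 gives 2 > 0. Violating.
Others bid (3, 5, 3, 3): truth gives 0; bid 13 gives 2 > 0. Violating.
Others bid (5, 3, 3, 3): truth gives 0; bid 13 gives 2 > 0. Violating.
Others bid (3, 3, 3, 3): truth gives 2; no alternative beats it.
Others bid (3, 3, 3, 13): truth gives 0; no alternative beats it.
(Checking all 81 profiles: 4 have a profitable deviation, 77 do not.)

4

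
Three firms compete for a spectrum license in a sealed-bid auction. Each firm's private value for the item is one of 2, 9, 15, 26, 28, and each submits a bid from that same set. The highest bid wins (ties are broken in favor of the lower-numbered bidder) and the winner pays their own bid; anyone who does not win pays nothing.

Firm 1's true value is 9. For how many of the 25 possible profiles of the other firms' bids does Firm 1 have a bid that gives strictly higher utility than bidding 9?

Others bid (2, 2): truth gives 0; bid 2 gives 7 > 0. Violating.
Others bid (2, 9): truth gives 0; no alternative beats it.
Others bid (2, 15): truth gives 0; no alternative beats it.
(Checking all 25 profiles: 1 has a profitable deviation, 24 do not.)

1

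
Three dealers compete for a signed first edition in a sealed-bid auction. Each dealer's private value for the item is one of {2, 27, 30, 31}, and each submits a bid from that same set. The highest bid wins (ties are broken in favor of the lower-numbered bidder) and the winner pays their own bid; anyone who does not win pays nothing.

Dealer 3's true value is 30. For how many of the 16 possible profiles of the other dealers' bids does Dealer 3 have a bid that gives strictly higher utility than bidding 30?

Others bid (2, 2): truth gives 0; bid 27 gives 3 > 0. Violating.
Others bid (2, 27): truth gives 0; no alternative beats it.
Others bid (2, 30): truth gives 0; no alternative beats it.
(Checking all 16 profiles: 1 has a profitable deviation, 15 do not.)

1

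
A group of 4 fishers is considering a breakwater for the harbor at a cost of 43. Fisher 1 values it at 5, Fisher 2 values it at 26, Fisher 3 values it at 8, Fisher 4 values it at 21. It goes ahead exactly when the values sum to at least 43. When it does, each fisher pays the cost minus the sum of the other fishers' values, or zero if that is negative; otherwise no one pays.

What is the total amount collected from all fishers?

13

Total value 60 ≥ cost 43, so it is built.
Fisher 1: others sum to 55; max(0, 43 - 55) = 0.
Fisher 2: others sum to 34; max(0, 43 - 34) = 9.
Fisher 3: others sum to 52; max(0, 43 - 52) = 0.
Fisher 4: others sum to 39; max(0, 43 - 39) = 4.
Total collected = 0 + 9 + 0 + 4 = 13.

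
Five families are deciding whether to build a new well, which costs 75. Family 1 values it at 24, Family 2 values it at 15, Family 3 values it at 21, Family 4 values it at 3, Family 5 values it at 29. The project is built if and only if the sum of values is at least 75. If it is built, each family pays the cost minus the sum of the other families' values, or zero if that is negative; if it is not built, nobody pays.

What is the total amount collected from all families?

Total value 92 ≥ cost 75, so it is built.
Family 1: others sum to 68; max(0, 75 - 68) = 7.
Family 2: others sum to 77; max(0, 75 - 77) = 0.
Family 3: others sum to 71; max(0, 75 - 71) = 4.
Family 4: others sum to 89; max(0, 75 - 89) = 0.
Family 5: others sum to 63; max(0, 75 - 63) = 12.
Total collected = 7 + 0 + 4 + 0 + 12 = 23.

23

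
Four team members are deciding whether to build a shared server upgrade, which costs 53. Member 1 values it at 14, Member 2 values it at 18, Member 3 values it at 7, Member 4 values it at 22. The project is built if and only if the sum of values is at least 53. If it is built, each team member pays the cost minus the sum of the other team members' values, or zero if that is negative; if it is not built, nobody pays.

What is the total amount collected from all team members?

Total value 61 ≥ cost 53, so it is built.
Member 1: others sum to 47; max(0, 53 - 47) = 6.
Member 2: others sum to 43; max(0, 53 - 43) = 10.
Member 3: others sum to 54; max(0, 53 - 54) = 0.
Member 4: others sum to 39; max(0, 53 - 39) = 14.
Total collected = 6 + 10 + 0 + 14 = 30.

30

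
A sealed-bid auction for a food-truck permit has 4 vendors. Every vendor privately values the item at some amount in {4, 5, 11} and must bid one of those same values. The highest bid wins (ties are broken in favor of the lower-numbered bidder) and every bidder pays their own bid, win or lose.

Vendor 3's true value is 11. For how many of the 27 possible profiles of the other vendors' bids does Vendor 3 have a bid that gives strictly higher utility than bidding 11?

17

Others bid (4, 4, 4): truth gives 0; bid 5 gives 6 > 0. Violating.
Others bid (4, 4, 5): truth gives 0; bid 5 gives 6 > 0. Violating.
Others bid (4, 11, 4): truth gives -11; bid 4 gives -4 > -11. Violating.
Others bid (4, 11, 5): truth gives -11; bid 4 gives -4 > -11. Violating.
Others bid (4, 4, 11): truth gives 0; no alternative beats it.
Others bid (4, 5, 4): truth gives 0; no alternative beats it.
(Checking all 27 profiles: 17 have a profitable deviation, 10 do not.)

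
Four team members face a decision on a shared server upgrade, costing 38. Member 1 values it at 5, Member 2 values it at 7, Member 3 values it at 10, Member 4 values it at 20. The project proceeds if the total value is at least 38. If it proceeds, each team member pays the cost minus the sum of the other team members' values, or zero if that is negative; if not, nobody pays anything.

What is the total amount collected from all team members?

26

Total value 42 ≥ cost 38, so it is built.
Member 1: others sum to 37; max(0, 38 - 37) = 1.
Member 2: others sum to 35; max(0, 38 - 35) = 3.
Member 3: others sum to 32; max(0, 38 - 32) = 6.
Member 4: others sum to 22; max(0, 38 - 22) = 16.
Total collected = 1 + 3 + 6 + 16 = 26.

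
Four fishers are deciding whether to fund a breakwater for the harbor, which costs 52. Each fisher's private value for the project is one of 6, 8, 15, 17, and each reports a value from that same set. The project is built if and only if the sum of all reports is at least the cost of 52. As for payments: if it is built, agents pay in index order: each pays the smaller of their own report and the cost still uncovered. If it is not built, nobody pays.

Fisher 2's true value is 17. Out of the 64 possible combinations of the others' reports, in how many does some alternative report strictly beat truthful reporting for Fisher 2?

29

Others report (6, 15, 17): truth gives 0; report 15 gives 2 > 0. Violating.
Others report (6, 17, 15): truth gives 0; report 15 gives 2 > 0. Violating.
Others report (6, 17, 17): truth gives 0; report 15 gives 2 > 0. Violating.
Others report (8, 15, 15): truth gives 0; report 15 gives 2 > 0. Violating.
Others report (6, 6, 6): truth gives 0; no alternative beats it.
Others report (6, 6, 8): truth gives 0; no alternative beats it.
(Checking all 64 profiles: 29 have a profitable deviation, 35 do not.)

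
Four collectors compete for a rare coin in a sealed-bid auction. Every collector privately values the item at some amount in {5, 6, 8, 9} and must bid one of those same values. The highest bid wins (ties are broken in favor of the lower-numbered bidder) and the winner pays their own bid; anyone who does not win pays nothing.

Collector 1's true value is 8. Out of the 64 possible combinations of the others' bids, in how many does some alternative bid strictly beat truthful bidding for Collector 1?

Others bid (5, 5, 5): truth gives 0; bid 5 gives 3 > 0. Violating.
Others bid (5, 5, 6): truth gives 0; bid 6 gives 2 > 0. Violating.
Others bid (5, 6, 5): truth gives 0; bid 6 gives 2 > 0. Violating.
Others bid (5, 6, 6): truth gives 0; bid 6 gives 2 > 0. Violating.
Others bid (5, 5, 8): truth gives 0; no alternative beats it.
Others bid (5, 5, 9): truth gives 0; no alternative beats it.
(Checking all 64 profiles: 8 have a profitable deviation, 56 do not.)

8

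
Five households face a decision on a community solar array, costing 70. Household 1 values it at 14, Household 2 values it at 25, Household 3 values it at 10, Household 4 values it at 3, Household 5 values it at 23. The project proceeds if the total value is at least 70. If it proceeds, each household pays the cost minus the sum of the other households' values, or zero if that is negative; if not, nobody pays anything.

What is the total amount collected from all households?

52

Total value 75 ≥ cost 70, so it is built.
Household 1: others sum to 61; max(0, 70 - 61) = 9.
Household 2: others sum to 50; max(0, 70 - 50) = 20.
Household 3: others sum to 65; max(0, 70 - 65) = 5.
Household 4: others sum to 72; max(0, 70 - 72) = 0.
Household 5: others sum to 52; max(0, 70 - 52) = 18.
Total collected = 9 + 20 + 5 + 0 + 18 = 52.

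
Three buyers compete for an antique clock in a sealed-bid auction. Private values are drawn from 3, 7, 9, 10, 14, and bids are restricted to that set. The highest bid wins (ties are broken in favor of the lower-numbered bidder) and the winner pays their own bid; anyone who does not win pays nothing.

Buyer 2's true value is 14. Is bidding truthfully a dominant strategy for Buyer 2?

No

Consider the case where Buyer 1 bids 3 and Buyer 3 bids 3.
Truthful bid 14: wins, pays 14, utility 14 - 14 = 0.
Bid 7 instead: wins, pays 7, utility 14 - 7 = 7.
Since 7 > 0, bidding 7 is strictly better here, so truthful bidding is not dominant.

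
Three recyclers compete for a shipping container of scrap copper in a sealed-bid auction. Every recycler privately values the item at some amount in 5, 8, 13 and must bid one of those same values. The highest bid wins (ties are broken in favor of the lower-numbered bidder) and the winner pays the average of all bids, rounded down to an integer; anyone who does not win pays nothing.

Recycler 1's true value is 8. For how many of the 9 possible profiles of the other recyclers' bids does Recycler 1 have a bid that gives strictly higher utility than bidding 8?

Others bid (5, 5): truth gives 2; bid 5 gives 3 > 2. Violating.
Others bid (5, 8): truth gives 1; no alternative beats it.
Others bid (5, 13): truth gives 0; no alternative beats it.
(Checking all 9 profiles: 1 has a profitable deviation, 8 do not.)

1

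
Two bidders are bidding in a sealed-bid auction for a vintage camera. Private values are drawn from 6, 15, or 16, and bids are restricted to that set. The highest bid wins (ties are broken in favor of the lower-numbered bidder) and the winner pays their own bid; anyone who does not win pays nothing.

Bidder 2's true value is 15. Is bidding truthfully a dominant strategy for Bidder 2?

Yes

Check each profile of the others' bids and compare truth against every alternative bid.
Others bid (6): truth gives 0, best alternative gives 0.
Others bid (15): truth gives 0, best alternative gives 0.
Others bid (16): truth gives 0, best alternative gives 0.
In every case the truthful bid is at least as good as any alternative, so it is a dominant strategy.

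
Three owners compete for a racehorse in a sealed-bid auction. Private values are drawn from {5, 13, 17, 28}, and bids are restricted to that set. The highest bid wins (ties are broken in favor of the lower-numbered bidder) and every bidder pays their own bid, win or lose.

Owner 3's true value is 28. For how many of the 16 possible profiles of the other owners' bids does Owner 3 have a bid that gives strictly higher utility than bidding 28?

Others bid (5, 5): truth gives 0; bid 13 gives 15 > 0. Violating.
Others bid (5, 13): truth gives 0; bid 17 gives 11 > 0. Violating.
Others bid (5, 28): truth gives -28; bid 5 gives -5 > -28. Violating.
Others bid (13, 5): truth gives 0; bid 17 gives 11 > 0. Violating.
Others bid (5, 17): truth gives 0; no alternative beats it.
Others bid (13, 17): truth gives 0; no alternative beats it.
(Checking all 16 profiles: 11 have a profitable deviation, 5 do not.)

11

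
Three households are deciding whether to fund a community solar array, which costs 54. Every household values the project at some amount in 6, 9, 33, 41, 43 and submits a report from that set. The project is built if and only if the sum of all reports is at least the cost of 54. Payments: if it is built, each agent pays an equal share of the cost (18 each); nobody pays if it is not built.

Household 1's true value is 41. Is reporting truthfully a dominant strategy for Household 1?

No

Consider the case where Household 2 reports 6 and Household 3 reports 6.
Truthful report 41: project not built, utility 0.
Report 43 instead: project built, pays 18, utility 41 - 18 = 23.
Since 23 > 0, reporting 43 is strictly better here, so truthful reporting is not dominant.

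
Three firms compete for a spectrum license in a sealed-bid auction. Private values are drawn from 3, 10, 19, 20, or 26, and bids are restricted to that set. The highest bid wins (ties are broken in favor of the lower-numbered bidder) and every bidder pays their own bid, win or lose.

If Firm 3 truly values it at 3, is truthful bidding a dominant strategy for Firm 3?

Yes

Check each profile of the others' bids and compare truth against every alternative bid.
Others bid (3, 10): truth gives -3, best alternative gives -10.
Others bid (3, 19): truth gives -3, best alternative gives -10.
Others bid (3, 20): truth gives -3, best alternative gives -10.
Others bid (3, 26): truth gives -3, best alternative gives -10.
Others bid (10, 3): truth gives -3, best alternative gives -10.
Others bid (10, 10): truth gives -3, best alternative gives -10.
(Remaining 19 profiles checked similarly; truth is weakly best in each.)
In every case the truthful bid is at least as good as any alternative, so it is a dominant strategy.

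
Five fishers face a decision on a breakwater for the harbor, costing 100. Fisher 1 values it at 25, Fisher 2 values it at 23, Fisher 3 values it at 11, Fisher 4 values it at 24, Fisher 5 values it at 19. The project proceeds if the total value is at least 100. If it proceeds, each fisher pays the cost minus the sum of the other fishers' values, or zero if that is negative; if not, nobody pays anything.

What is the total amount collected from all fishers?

Total value 102 ≥ cost 100, so it is built.
Fisher 1: others sum to 77; max(0, 100 - 77) = 23.
Fisher 2: others sum to 79; max(0, 100 - 79) = 21.
Fisher 3: others sum to 91; max(0, 100 - 91) = 9.
Fisher 4: others sum to 78; max(0, 100 - 78) = 22.
Fisher 5: others sum to 83; max(0, 100 - 83) = 17.
Total collected = 23 + 21 + 9 + 22 + 17 = 92.

92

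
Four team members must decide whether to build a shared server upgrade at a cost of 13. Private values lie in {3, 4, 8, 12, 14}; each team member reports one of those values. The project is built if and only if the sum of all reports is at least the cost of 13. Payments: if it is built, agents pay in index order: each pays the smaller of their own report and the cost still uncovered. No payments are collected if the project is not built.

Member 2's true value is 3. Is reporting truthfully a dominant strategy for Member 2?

Check each profile of the others' reports and compare truth against every alternative report.
Others report (3, 3, 3): truth gives 0, best alternative gives -1.
Others report (3, 3, 4): truth gives 0, best alternative gives -1.
Others report (3, 3, 8): truth gives 0, best alternative gives -1.
Others report (3, 3, 12): truth gives 0, best alternative gives -1.
Others report (3, 3, 14): truth gives 0, best alternative gives -1.
Others report (3, 4, 3): truth gives 0, best alternative gives -1.
(Remaining 119 profiles checked similarly; truth is weakly best in each.)
In every case the truthful report is at least as good as any alternative, so it is a dominant strategy.

Yes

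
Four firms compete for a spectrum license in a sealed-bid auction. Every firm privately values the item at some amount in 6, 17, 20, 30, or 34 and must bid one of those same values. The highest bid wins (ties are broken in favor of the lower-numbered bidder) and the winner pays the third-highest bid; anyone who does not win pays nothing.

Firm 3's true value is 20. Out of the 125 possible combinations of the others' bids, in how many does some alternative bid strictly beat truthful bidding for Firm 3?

24

Others bid (6, 6, 30): truth gives 0; bid 30 gives 14 > 0. Violating.
Others bid (6, 6, 34): truth gives 0; bid 34 gives 14 > 0. Violating.
Others bid (6, 17, 30): truth gives 0; bid 30 gives 3 > 0. Violating.
Others bid (6, 17, 34): truth gives 0; bid 34 gives 3 > 0. Violating.
Others bid (6, 6, 6): truth gives 14; no alternative beats it.
Others bid (6, 6, 17): truth gives 14; no alternative beats it.
(Checking all 125 profiles: 24 have a profitable deviation, 101 do not.)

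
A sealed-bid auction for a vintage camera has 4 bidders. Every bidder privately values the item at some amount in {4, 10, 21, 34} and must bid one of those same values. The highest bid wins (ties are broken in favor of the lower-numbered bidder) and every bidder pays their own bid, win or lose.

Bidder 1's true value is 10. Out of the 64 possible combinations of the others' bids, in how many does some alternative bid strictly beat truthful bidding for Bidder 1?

Others bid (4, 4, 4): truth gives 0; bid 4 gives 6 > 0. Violating.
Others bid (4, 4, 21): truth gives -10; bid 4 gives -4 > -10. Violating.
Others bid (4, 4, 34): truth gives -10; bid 4 gives -4 > -10. Violating.
Others bid (4, 10, 21): truth gives -10; bid 4 gives -4 > -10. Violating.
Others bid (4, 4, 10): truth gives 0; no alternative beats it.
Others bid (4, 10, 4): truth gives 0; no alternative beats it.
(Checking all 64 profiles: 57 have a profitable deviation, 7 do not.)

57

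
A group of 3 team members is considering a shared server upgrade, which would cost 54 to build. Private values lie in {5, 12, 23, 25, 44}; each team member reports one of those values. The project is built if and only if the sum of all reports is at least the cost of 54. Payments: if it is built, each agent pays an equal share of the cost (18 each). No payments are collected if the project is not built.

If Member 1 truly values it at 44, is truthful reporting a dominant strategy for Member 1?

Yes

Check each profile of the others' reports and compare truth against every alternative report.
Others report (5, 5): truth gives 26, best alternative gives 0.
Others report (5, 12): truth gives 26, best alternative gives 0.
Others report (5, 23): truth gives 26, best alternative gives 0.
Others report (12, 5): truth gives 26, best alternative gives 0.
Others report (12, 12): truth gives 26, best alternative gives 0.
Others report (23, 5): truth gives 26, best alternative gives 0.
(Remaining 19 profiles checked similarly; truth is weakly best in each.)
In every case the truthful report is at least as good as any alternative, so it is a dominant strategy.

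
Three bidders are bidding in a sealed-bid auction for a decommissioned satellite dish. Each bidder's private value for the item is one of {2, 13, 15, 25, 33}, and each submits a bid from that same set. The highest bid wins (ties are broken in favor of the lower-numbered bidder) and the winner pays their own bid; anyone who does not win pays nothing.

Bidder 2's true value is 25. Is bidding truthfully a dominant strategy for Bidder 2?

No

Consider the case where Bidder 1 bids 2 and Bidder 3 bids 2.
Truthful bid 25: wins, pays 25, utility 25 - 25 = 0.
Bid 13 instead: wins, pays 13, utility 25 - 13 = 12.
Since 12 > 0, bidding 13 is strictly better here, so truthful bidding is not dominant.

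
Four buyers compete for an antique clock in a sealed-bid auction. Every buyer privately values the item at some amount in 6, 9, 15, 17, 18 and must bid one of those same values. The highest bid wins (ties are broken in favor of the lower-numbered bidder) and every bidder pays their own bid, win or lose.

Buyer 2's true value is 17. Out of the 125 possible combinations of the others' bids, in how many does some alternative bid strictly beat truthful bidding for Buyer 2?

95

Others bid (6, 6, 6): truth gives 0; bid 9 gives 8 > 0. Violating.
Others bid (6, 6, 9): truth gives 0; bid 9 gives 8 > 0. Violating.
Others bid (6, 6, 15): truth gives 0; bid 15 gives 2 > 0. Violating.
Others bid (6, 6, 18): truth gives -17; bid 18 gives -1 > -17. Violating.
Others bid (6, 6, 17): truth gives 0; no alternative beats it.
Others bid (6, 9, 17): truth gives 0; no alternative beats it.
(Checking all 125 profiles: 95 have a profitable deviation, 30 do not.)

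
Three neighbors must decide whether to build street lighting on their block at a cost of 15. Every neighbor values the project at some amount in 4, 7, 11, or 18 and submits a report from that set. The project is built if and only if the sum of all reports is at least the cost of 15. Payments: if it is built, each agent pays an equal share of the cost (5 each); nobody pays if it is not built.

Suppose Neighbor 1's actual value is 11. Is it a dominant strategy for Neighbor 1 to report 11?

Check each profile of the others' reports and compare truth against every alternative report.
Others report (4, 4): truth gives 6, best alternative gives 6.
Others report (4, 7): truth gives 6, best alternative gives 6.
Others report (4, 11): truth gives 6, best alternative gives 6.
Others report (4, 18): truth gives 6, best alternative gives 6.
Others report (7, 4): truth gives 6, best alternative gives 6.
Others report (7, 7): truth gives 6, best alternative gives 6.
(Remaining 10 profiles checked similarly; truth is weakly best in each.)
In every case the truthful report is at least as good as any alternative, so it is a dominant strategy.

Yes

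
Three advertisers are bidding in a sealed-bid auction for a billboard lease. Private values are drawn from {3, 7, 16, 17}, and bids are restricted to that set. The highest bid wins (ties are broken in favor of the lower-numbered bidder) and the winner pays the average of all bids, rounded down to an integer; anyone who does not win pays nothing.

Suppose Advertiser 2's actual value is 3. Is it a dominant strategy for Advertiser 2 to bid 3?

Yes

Check each profile of the others' bids and compare truth against every alternative bid.
Others bid (3, 7): truth gives 0, best alternative gives -2.
Others bid (3, 3): truth gives 0, best alternative gives -1.
Others bid (3, 16): truth gives 0, best alternative gives 0.
Others bid (3, 17): truth gives 0, best alternative gives 0.
Others bid (7, 3): truth gives 0, best alternative gives 0.
Others bid (7, 7): truth gives 0, best alternative gives 0.
(Remaining 10 profiles checked similarly; truth is weakly best in each.)
In every case the truthful bid is at least as good as any alternative, so it is a dominant strategy.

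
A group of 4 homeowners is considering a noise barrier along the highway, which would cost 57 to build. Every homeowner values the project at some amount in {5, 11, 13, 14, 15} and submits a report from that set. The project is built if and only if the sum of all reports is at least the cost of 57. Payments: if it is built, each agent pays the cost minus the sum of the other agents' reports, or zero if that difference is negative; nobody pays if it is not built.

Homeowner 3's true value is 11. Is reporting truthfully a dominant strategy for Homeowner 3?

Check each profile of the others' reports and compare truth against every alternative report.
Others report (5, 5, 5): truth gives 0, best alternative gives 0.
Others report (5, 5, 11): truth gives 0, best alternative gives 0.
Others report (5, 5, 13): truth gives 0, best alternative gives 0.
Others report (5, 5, 14): truth gives 0, best alternative gives 0.
Others report (5, 5, 15): truth gives 0, best alternative gives 0.
Others report (5, 11, 5): truth gives 0, best alternative gives 0.
(Remaining 119 profiles checked similarly; truth is weakly best in each.)
In every case the truthful report is at least as good as any alternative, so it is a dominant strategy.

Yes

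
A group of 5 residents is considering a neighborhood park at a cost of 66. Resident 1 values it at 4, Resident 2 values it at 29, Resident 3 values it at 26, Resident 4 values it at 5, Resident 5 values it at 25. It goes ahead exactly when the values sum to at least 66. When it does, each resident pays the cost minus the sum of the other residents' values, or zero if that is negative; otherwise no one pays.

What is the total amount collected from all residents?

Total value 89 ≥ cost 66, so it is built.
Resident 1: others sum to 85; max(0, 66 - 85) = 0.
Resident 2: others sum to 60; max(0, 66 - 60) = 6.
Resident 3: others sum to 63; max(0, 66 - 63) = 3.
Resident 4: others sum to 84; max(0, 66 - 84) = 0.
Resident 5: others sum to 64; max(0, 66 - 64) = 2.
Total collected = 0 + 6 + 3 + 0 + 2 = 11.

11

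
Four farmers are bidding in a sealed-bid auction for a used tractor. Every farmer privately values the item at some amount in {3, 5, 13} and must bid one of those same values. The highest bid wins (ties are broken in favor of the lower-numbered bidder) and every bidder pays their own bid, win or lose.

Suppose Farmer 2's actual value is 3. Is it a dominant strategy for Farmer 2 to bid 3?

No

Consider the case where Farmer 1 bids 3, Farmer 3 bids 3 and Farmer 4 bids 3.
Truthful bid 3: loses but pays 3, utility -3.
Bid 5 instead: wins, pays 5, utility 3 - 5 = -2.
Since -2 > -3, bidding 5 is strictly better here, so truthful bidding is not dominant.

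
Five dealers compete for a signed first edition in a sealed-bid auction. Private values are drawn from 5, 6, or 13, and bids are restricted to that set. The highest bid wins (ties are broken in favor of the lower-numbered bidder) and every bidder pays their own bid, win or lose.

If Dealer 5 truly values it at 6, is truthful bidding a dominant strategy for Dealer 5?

Consider the case where Dealer 1 bids 5, Dealer 2 bids 5, Dealer 3 bids 5 and Dealer 4 bids 6.
Truthful bid 6: loses but pays 6, utility -6.
Bid 5 instead: loses but pays 5, utility -5.
Since -5 > -6, bidding 5 is strictly better here, so truthful bidding is not dominant.

No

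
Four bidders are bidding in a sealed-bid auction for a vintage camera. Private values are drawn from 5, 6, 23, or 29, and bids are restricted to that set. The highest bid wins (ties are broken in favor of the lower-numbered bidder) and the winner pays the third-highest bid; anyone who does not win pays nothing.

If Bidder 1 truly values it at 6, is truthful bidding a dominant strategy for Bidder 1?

No

Consider the case where Bidder 2 bids 5, Bidder 3 bids 5 and Bidder 4 bids 23.
Truthful bid 6: loses, pays 0, utility 0.
Bid 23 instead: wins, pays 5, utility 6 - 5 = 1.
Since 1 > 0, bidding 23 is strictly better here, so truthful bidding is not dominant.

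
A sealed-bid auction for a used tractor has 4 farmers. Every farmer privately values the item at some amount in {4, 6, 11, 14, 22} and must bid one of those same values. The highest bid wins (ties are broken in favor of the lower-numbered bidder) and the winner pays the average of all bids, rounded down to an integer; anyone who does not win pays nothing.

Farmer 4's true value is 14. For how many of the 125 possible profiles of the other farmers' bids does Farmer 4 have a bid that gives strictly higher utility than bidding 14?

Others bid (4, 4, 4): truth gives 8; bid 6 gives 10 > 8. Violating.
Others bid (4, 4, 6): truth gives 7; bid 11 gives 8 > 7. Violating.
Others bid (4, 4, 14): truth gives 0; bid 22 gives 3 > 0. Violating.
Others bid (4, 6, 4): truth gives 7; bid 11 gives 8 > 7. Violating.
Others bid (4, 4, 11): truth gives 6; no alternative beats it.
Others bid (4, 4, 22): truth gives 0; no alternative beats it.
(Checking all 125 profiles: 35 have a profitable deviation, 90 do not.)

35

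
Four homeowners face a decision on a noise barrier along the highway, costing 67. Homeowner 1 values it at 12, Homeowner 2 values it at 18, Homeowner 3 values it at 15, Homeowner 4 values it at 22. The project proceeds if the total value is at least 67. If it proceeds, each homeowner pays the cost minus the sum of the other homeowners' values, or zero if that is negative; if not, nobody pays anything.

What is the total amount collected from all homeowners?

Total value 67 ≥ cost 67, so it is built.
Homeowner 1: others sum to 55; max(0, 67 - 55) = 12.
Homeowner 2: others sum to 49; max(0, 67 - 49) = 18.
Homeowner 3: others sum to 52; max(0, 67 - 52) = 15.
Homeowner 4: others sum to 45; max(0, 67 - 45) = 22.
Total collected = 12 + 18 + 15 + 22 = 67.

67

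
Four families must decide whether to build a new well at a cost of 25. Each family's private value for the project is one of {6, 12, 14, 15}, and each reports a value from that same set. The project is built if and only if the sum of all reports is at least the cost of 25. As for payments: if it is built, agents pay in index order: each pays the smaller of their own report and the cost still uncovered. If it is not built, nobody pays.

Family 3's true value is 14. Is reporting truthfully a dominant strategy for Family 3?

Consider the case where Family 1 reports 6, Family 2 reports 6 and Family 4 reports 6.
Truthful report 14: project built, pays 13, utility 14 - 13 = 1.
Report 12 instead: project built, pays 12, utility 14 - 12 = 2.
Since 2 > 1, reporting 12 is strictly better here, so truthful reporting is not dominant.

No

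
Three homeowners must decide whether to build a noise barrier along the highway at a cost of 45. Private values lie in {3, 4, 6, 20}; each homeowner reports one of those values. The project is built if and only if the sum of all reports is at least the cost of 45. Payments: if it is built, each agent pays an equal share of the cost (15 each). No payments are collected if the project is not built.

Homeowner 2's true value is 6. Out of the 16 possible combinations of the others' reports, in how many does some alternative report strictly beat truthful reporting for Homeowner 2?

Others report (20, 20): truth gives -9; report 3 gives 0 > -9. Violating.
Others report (3, 3): truth gives 0; no alternative beats it.
Others report (3, 4): truth gives 0; no alternative beats it.
(Checking all 16 profiles: 1 has a profitable deviation, 15 do not.)

1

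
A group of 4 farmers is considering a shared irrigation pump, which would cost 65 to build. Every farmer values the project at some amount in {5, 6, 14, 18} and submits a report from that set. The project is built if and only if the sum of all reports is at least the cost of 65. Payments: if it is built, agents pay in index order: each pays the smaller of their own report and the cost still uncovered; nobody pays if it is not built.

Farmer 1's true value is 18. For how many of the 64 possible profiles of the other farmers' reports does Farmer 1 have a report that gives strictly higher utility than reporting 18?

1

Others report (18, 18, 18): truth gives 0; report 14 gives 4 > 0. Violating.
Others report (5, 5, 5): truth gives 0; no alternative beats it.
Others report (5, 5, 6): truth gives 0; no alternative beats it.
(Checking all 64 profiles: 1 has a profitable deviation, 63 do not.)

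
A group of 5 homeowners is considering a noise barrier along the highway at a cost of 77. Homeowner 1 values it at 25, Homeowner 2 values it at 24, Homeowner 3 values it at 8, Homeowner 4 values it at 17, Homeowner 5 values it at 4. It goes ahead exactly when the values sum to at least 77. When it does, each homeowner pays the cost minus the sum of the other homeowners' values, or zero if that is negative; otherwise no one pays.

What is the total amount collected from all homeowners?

73

Total value 78 ≥ cost 77, so it is built.
Homeowner 1: others sum to 53; max(0, 77 - 53) = 24.
Homeowner 2: others sum to 54; max(0, 77 - 54) = 23.
Homeowner 3: others sum to 70; max(0, 77 - 70) = 7.
Homeowner 4: others sum to 61; max(0, 77 - 61) = 16.
Homeowner 5: others sum to 74; max(0, 77 - 74) = 3.
Total collected = 24 + 23 + 7 + 16 + 3 = 73.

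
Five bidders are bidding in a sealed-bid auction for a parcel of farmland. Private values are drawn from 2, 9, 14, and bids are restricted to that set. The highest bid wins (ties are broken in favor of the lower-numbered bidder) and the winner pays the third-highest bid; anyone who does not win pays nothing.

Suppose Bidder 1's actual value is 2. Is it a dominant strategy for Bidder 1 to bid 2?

Yes

Check each profile of the others' bids and compare truth against every alternative bid.
Others bid (2, 2, 9, 9): truth gives 0, best alternative gives -7.
Others bid (2, 9, 2, 9): truth gives 0, best alternative gives -7.
Others bid (2, 9, 9, 2): truth gives 0, best alternative gives -7.
Others bid (2, 9, 9, 9): truth gives 0, best alternative gives -7.
Others bid (9, 2, 2, 9): truth gives 0, best alternative gives -7.
Others bid (9, 2, 9, 2): truth gives 0, best alternative gives -7.
(Remaining 75 profiles checked similarly; truth is weakly best in each.)
In every case the truthful bid is at least as good as any alternative, so it is a dominant strategy.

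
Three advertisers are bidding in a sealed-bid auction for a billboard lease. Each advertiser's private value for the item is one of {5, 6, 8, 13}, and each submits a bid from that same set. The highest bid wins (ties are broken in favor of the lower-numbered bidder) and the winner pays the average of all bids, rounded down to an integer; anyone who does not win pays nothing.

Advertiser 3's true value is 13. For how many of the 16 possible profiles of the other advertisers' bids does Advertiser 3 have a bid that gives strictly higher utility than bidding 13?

4

Others bid (5, 5): truth gives 6; bid 6 gives 8 > 6. Violating.
Others bid (5, 6): truth gives 5; bid 8 gives 7 > 5. Violating.
Others bid (6, 5): truth gives 5; bid 8 gives 7 > 5. Violating.
Others bid (6, 6): truth gives 5; bid 8 gives 7 > 5. Violating.
Others bid (5, 8): truth gives 5; no alternative beats it.
Others bid (5, 13): truth gives 0; no alternative beats it.
(Checking all 16 profiles: 4 have a profitable deviation, 12 do not.)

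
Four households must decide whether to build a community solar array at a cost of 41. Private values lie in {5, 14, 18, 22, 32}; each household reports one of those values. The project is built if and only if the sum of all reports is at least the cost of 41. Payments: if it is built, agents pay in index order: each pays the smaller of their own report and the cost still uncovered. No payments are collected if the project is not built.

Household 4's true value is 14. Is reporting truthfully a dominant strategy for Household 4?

Yes

Check each profile of the others' reports and compare truth against every alternative report.
Others report (5, 5, 32): truth gives 14, best alternative gives 14.
Others report (5, 14, 22): truth gives 14, best alternative gives 14.
Others report (5, 14, 32): truth gives 14, best alternative gives 14.
Others report (5, 18, 18): truth gives 14, best alternative gives 14.
Others report (5, 18, 22): truth gives 14, best alternative gives 14.
Others report (5, 18, 32): truth gives 14, best alternative gives 14.
(Remaining 119 profiles checked similarly; truth is weakly best in each.)
In every case the truthful report is at least as good as any alternative, so it is a dominant strategy.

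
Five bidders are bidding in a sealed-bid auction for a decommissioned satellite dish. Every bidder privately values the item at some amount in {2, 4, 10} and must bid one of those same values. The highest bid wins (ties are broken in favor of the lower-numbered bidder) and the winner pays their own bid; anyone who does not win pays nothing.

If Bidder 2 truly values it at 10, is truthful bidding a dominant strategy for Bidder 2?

Consider the case where Bidder 1 bids 2, Bidder 3 bids 2, Bidder 4 bids 2 and Bidder 5 bids 2.
Truthful bid 10: wins, pays 10, utility 10 - 10 = 0.
Bid 4 instead: wins, pays 4, utility 10 - 4 = 6.
Since 6 > 0, bidding 4 is strictly better here, so truthful bidding is not dominant.

No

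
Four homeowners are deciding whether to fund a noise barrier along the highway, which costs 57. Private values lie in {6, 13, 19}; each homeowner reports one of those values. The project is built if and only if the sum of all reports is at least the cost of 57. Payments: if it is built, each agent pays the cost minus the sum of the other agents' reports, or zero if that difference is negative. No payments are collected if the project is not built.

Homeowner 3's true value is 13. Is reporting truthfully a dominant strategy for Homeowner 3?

Yes

Check each profile of the others' reports and compare truth against every alternative report.
Others report (19, 19, 19): truth gives 13, best alternative gives 13.
Others report (13, 19, 19): truth gives 7, best alternative gives 7.
Others report (19, 13, 19): truth gives 7, best alternative gives 7.
Others report (19, 19, 13): truth gives 7, best alternative gives 7.
Others report (13, 13, 19): truth gives 1, best alternative gives 1.
Others report (13, 19, 13): truth gives 1, best alternative gives 1.
(Remaining 21 profiles checked similarly; truth is weakly best in each.)
In every case the truthful report is at least as good as any alternative, so it is a dominant strategy.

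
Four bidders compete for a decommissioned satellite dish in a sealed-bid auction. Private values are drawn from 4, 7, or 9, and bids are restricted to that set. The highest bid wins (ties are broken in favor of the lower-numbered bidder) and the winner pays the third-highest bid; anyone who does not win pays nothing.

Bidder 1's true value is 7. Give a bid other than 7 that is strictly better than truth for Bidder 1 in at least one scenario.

9

Suppose Bidder 2 bids 4, Bidder 3 bids 4 and Bidder 4 bids 9.
Bid 7: loses, pays 0, utility 0.
Bid 9: wins, pays 4, utility 7 - 4 = 3.
So bidding 9 beats truth here (3 > 0).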